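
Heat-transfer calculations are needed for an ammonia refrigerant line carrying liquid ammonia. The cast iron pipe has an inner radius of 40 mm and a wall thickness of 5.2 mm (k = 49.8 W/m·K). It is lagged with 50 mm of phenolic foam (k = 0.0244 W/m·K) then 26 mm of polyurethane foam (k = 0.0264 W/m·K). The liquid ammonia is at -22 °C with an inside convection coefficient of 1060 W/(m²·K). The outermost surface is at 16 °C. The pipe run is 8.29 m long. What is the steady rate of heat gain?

Treating each annulus and film as a series resistance:
R_inner film = 1/(h_i·2πr₁L) = 1/(1060×2π×0.04×8.29) = 4.528×10^-4 K/W
R_cast iron pipe wall = ln(45.2/40)/(2π×49.8×8.29) = 4.712×10^-5 K/W
R_phenolic foam = ln(95.2/45.2)/(2π×0.0244×8.29) = 0.5861 K/W
R_polyurethane foam = ln(121.2/95.2)/(2π×0.0264×8.29) = 0.1756 K/W
R_total = 0.7622 K/W
Q = ΔT/R_total = 38/0.7622

Q ≈ 49.9 W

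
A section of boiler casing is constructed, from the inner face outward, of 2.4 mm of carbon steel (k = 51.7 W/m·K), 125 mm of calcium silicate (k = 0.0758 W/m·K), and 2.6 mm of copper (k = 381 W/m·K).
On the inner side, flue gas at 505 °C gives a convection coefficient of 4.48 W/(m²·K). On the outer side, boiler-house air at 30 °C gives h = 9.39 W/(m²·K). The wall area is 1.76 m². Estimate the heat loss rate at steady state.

Q ≈ 422 W

Treating each layer as a thermal resistance in series:
R_inner film = 1/(h_i·A) = 1/(4.48×1.76) = 0.1268 K/W
R_carbon steel = L/(kA) = 0.0024/(51.7×1.76) = 2.638×10^-5 K/W
R_calcium silicate = L/(kA) = 0.125/(0.0758×1.76) = 0.937 K/W
R_copper = L/(kA) = 0.0026/(381×1.76) = 3.877×10^-6 K/W
R_outer film = 1/(h_o·A) = 1/(9.39×1.76) = 0.06051 K/W
R_total = 1.124 K/W
Q = ΔT / R_total = 475 / 1.124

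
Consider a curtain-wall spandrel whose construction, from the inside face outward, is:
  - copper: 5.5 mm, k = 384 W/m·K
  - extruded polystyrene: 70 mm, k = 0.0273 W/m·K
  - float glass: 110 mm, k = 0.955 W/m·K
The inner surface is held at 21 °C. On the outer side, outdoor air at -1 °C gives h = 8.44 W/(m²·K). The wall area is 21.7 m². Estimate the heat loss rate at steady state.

Q ≈ 171 W

Treating each layer as a thermal resistance in series:
R_copper = L/(kA) = 0.0055/(384×21.7) = 6.6×10^-7 K/W
R_extruded polystyrene = L/(kA) = 0.07/(0.0273×21.7) = 0.1182 K/W
R_float glass = L/(kA) = 0.11/(0.955×21.7) = 0.005308 K/W
R_outer film = 1/(h_o·A) = 1/(8.44×21.7) = 0.00546 K/W
R_total = 0.1289 K/W
Q = ΔT / R_total = 22 / 0.1289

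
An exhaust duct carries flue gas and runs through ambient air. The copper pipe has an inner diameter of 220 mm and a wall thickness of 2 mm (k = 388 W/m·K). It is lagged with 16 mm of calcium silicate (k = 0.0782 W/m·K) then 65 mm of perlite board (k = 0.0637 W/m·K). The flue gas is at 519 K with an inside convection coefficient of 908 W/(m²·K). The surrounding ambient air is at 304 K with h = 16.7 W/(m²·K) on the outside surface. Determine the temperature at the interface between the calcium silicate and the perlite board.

Treating each annulus and film as a series resistance:
R_inner film = 1/(h_i·2πr₁L) = 1/(908×2π×0.11×1) = 0.001593 K/W
R_copper pipe wall = ln(112/110)/(2π×388×1) = 7.391×10^-6 K/W
R_calcium silicate = ln(128/112)/(2π×0.0782×1) = 0.2718 K/W
R_perlite board = ln(193/128)/(2π×0.0637×1) = 1.026 K/W
R_outer film = 1/(h_o·2πr_oL) = 1/(16.7×2π×0.193×1) = 0.04938 K/W
R_total = 1.349 K/W
Q = ΔT/R_total = 215/1.349
Q = 159 W/m
T_interface = T_inner − Q·ΣR(inner→interface) = 519 − 159×0.2734

T ≈ 475 K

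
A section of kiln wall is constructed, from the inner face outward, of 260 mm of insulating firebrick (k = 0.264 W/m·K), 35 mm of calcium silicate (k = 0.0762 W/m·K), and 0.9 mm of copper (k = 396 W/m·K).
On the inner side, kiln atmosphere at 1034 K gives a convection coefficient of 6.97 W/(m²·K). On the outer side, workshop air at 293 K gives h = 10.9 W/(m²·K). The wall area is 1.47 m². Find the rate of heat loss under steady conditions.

Model the wall as resistances in series:
R_inner film = 1/(h_i·A) = 1/(6.97×1.47) = 0.0976 K/W
R_insulating firebrick = L/(kA) = 0.26/(0.264×1.47) = 0.67 K/W
R_calcium silicate = L/(kA) = 0.035/(0.0762×1.47) = 0.3125 K/W
R_copper = L/(kA) = 0.0009/(396×1.47) = 1.546×10^-6 K/W
R_outer film = 1/(h_o·A) = 1/(10.9×1.47) = 0.06241 K/W
R_total = 1.142 K/W
Q = ΔT / R_total = 741 / 1.142

Q ≈ 649 W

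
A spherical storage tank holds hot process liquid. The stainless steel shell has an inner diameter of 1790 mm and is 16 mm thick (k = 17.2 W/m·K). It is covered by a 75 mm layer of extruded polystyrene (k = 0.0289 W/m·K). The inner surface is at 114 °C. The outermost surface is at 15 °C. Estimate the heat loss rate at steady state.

Q ≈ 430 W

Spherical conduction: R = (1/r_in − 1/r_out)/(4πk) per layer; series-sum.
R_stainless steel shell = (1/0.895 − 1/0.911)/(4π×17.2) = 9.079×10^-5 K/W
R_extruded polystyrene = (1/0.911 − 1/0.986)/(4π×0.0289) = 0.2299 K/W
R_total = 0.23 K/W
Q = ΔT/R_total = 99/0.23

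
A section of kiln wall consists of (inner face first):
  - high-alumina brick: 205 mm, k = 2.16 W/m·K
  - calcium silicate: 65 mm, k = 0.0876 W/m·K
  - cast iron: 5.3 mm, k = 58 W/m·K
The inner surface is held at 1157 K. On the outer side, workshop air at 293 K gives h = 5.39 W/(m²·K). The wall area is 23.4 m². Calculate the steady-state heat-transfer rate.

Using the resistance-network approach (series):
R_high-alumina brick = L/(kA) = 0.205/(2.16×23.4) = 0.004056 K/W
R_calcium silicate = L/(kA) = 0.065/(0.0876×23.4) = 0.03171 K/W
R_cast iron = L/(kA) = 0.0053/(58×23.4) = 3.905×10^-6 K/W
R_outer film = 1/(h_o·A) = 1/(5.39×23.4) = 0.007929 K/W
R_total = 0.0437 K/W
Q = ΔT / R_total = 864 / 0.0437

Q ≈ 19800 W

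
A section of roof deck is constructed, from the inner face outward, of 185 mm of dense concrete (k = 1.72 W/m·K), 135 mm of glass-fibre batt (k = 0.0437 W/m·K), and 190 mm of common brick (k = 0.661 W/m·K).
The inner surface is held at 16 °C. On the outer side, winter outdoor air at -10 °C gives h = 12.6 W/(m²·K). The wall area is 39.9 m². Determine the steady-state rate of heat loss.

Q ≈ 291 W

Treating each layer as a thermal resistance in series:
R_dense concrete = L/(kA) = 0.185/(1.72×39.9) = 0.002696 K/W
R_glass-fibre batt = L/(kA) = 0.135/(0.0437×39.9) = 0.07742 K/W
R_common brick = L/(kA) = 0.19/(0.661×39.9) = 0.007204 K/W
R_outer film = 1/(h_o·A) = 1/(12.6×39.9) = 0.001989 K/W
R_total = 0.08931 K/W
Q = ΔT / R_total = 26 / 0.08931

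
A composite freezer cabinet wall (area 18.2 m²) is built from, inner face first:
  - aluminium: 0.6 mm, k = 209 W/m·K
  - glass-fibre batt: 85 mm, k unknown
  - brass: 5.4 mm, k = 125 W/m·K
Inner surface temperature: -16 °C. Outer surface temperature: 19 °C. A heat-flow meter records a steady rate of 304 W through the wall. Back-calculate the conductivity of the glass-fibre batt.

k ≈ 0.0406 W/(m·K)

Series thermal resistances:
R_aluminium = L/(kA) = 0.0006/(209×18.2) = 1.577×10^-7 K/W
R_brass = L/(kA) = 0.0054/(125×18.2) = 2.374×10^-6 K/W
Sum of known resistances R_other = 2.531×10^-6 K/W
Total R = ΔT/Q = 35/304 = 0.1151 K/W
R_glass-fibre batt = R_total − R_other = 0.1151 K/W
k = L/(R·A) = 0.085/(0.1151×18.2)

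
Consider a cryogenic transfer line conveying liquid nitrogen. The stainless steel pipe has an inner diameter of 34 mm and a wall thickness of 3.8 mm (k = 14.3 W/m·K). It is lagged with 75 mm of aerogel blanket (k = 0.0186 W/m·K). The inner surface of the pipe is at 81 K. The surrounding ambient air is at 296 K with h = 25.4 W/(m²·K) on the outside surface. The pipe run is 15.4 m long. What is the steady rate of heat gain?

Q ≈ 252 W

Per-layer cylindrical resistances, series-summed:
R_stainless steel pipe wall = ln(20.8/17)/(2π×14.3×15.4) = 1.458×10^-4 K/W
R_aerogel blanket = ln(95.8/20.8)/(2π×0.0186×15.4) = 0.8486 K/W
R_outer film = 1/(h_o·2πr_oL) = 1/(25.4×2π×0.0958×15.4) = 0.004247 K/W
R_total = 0.853 K/W
Q = ΔT/R_total = 215/0.853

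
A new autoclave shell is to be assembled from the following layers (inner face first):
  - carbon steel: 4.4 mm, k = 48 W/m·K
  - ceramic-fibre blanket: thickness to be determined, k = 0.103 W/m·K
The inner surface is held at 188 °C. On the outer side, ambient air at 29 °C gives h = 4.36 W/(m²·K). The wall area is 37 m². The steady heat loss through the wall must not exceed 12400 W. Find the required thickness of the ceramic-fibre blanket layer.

Thermal resistances in series:
R_carbon steel = L/(kA) = 0.0044/(48×37) = 2.477×10^-6 K/W
R_outer film = 1/(h_o·A) = 1/(4.36×37) = 0.006199 K/W
Sum of the known resistances R_other = 0.006201 K/W
Required total resistance R_tot = ΔT/Q_allow = 159/12400 = 0.01282 K/W
R_ceramic-fibre blanket = R_tot − R_other = 0.006621 K/W
L = R·k·A = 0.006621×0.103×37

L ≈ 25.2 mm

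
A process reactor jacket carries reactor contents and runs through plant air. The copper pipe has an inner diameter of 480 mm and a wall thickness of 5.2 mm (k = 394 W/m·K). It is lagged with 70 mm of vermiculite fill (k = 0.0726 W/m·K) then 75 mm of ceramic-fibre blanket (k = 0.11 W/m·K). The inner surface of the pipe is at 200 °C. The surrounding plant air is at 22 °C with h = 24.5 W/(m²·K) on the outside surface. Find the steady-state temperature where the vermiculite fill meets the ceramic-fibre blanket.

Cylindrical conduction, so R = ln(r₂/r₁)/(2πkL) per layer, in series:
R_copper pipe wall = ln(245.2/240)/(2π×394×1) = 8.659×10^-6 K/W
R_vermiculite fill = ln(315.2/245.2)/(2π×0.0726×1) = 0.5505 K/W
R_ceramic-fibre blanket = ln(390.2/315.2)/(2π×0.11×1) = 0.3088 K/W
R_outer film = 1/(h_o·2πr_oL) = 1/(24.5×2π×0.3902×1) = 0.01665 K/W
R_total = 0.876 K/W
Q = ΔT/R_total = 178/0.876
Q = 203 W/m
T_interface = T_inner − Q·ΣR(inner→interface) = 200 − 203×0.5505

T ≈ 88.1 °C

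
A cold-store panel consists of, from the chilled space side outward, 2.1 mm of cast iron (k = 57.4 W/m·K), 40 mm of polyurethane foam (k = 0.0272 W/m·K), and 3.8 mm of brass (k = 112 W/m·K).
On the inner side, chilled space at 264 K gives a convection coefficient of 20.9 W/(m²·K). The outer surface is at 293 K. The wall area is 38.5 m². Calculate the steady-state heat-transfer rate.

Model the wall as resistances in series:
R_inner film = 1/(h_i·A) = 1/(20.9×38.5) = 0.001243 K/W
R_cast iron = L/(kA) = 0.0021/(57.4×38.5) = 9.503×10^-7 K/W
R_polyurethane foam = L/(kA) = 0.04/(0.0272×38.5) = 0.0382 K/W
R_brass = L/(kA) = 0.0038/(112×38.5) = 8.813×10^-7 K/W
R_total = 0.03944 K/W
Q = ΔT / R_total = 29 / 0.03944

Q ≈ 735 W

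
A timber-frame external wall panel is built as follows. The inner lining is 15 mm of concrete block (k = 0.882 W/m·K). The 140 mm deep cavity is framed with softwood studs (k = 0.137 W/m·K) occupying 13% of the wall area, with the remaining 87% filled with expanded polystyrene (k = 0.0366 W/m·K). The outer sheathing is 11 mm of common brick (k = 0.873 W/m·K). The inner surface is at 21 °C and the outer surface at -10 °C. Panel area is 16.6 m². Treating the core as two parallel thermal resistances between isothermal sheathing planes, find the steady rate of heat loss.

Q ≈ 181 W

Sheathing layers in series; stud and cavity paths in parallel between them.
R_inner = 0.015/(0.882×16.6) = 0.001025 K/W
R_stud  = 0.14/(0.137×0.13×16.6) = 0.4735 K/W
R_cav   = 0.14/(0.0366×0.87×16.6) = 0.2649 K/W
1/R_core = 1/R_stud + 1/R_cav → R_core = 0.1699 K/W
R_outer = 0.011/(0.873×16.6) = 7.59×10^-4 K/W
R_total = 0.1716 K/W
Q = ΔT/R_total = 31/0.1716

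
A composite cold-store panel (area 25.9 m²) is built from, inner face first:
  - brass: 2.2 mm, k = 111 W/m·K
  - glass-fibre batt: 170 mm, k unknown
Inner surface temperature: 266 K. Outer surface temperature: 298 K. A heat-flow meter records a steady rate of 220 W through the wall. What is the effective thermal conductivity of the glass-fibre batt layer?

Treating each layer as a thermal resistance in series:
R_brass = L/(kA) = 0.0022/(111×25.9) = 7.652×10^-7 K/W
Sum of known resistances R_other = 7.652×10^-7 K/W
Total R = ΔT/Q = 32/220 = 0.1455 K/W
R_glass-fibre batt = R_total − R_other = 0.1455 K/W
k = L/(R·A) = 0.17/(0.1455×25.9)

k ≈ 0.0451 W/(m·K)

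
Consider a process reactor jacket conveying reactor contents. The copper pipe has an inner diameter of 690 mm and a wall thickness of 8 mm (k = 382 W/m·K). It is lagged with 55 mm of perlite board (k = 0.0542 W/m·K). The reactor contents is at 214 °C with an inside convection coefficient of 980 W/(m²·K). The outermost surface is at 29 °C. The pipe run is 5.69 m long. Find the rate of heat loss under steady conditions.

Q ≈ 2470 W

Per-layer cylindrical resistances, series-summed:
R_inner film = 1/(h_i·2πr₁L) = 1/(980×2π×0.345×5.69) = 8.273×10^-5 K/W
R_copper pipe wall = ln(353/345)/(2π×382×5.69) = 1.679×10^-6 K/W
R_perlite board = ln(408/353)/(2π×0.0542×5.69) = 0.07473 K/W
R_total = 0.07481 K/W
Q = ΔT/R_total = 185/0.07481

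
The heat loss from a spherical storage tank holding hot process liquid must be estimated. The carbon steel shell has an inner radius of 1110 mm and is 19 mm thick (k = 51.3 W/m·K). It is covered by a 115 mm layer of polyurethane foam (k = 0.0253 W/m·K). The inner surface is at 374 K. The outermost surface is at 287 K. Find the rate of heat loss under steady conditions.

Q ≈ 338 W

Each spherical layer contributes R = (1/r_i − 1/r_o)/(4πk):
R_carbon steel shell = (1/1.11 − 1/1.129)/(4π×51.3) = 2.352×10^-5 K/W
R_polyurethane foam = (1/1.129 − 1/1.244)/(4π×0.0253) = 0.2575 K/W
R_total = 0.2576 K/W
Q = ΔT/R_total = 87/0.2576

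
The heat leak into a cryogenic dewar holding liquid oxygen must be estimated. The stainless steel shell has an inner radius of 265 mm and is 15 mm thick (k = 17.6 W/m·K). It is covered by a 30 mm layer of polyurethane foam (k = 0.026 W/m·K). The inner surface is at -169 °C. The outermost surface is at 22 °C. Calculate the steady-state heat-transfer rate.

Q ≈ 180 W

Radial (spherical) resistances in series:
R_stainless steel shell = (1/0.265 − 1/0.28)/(4π×17.6) = 9.14×10^-4 K/W
R_polyurethane foam = (1/0.28 − 1/0.31)/(4π×0.026) = 1.058 K/W
R_total = 1.059 K/W
Q = ΔT/R_total = 191/1.059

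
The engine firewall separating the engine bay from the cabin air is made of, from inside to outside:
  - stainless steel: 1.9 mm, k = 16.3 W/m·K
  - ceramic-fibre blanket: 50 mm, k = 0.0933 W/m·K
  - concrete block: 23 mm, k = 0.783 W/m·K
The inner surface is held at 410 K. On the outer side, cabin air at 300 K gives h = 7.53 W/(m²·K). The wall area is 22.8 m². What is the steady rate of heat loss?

Using the resistance-network approach (series):
R_stainless steel = L/(kA) = 0.0019/(16.3×22.8) = 5.112×10^-6 K/W
R_ceramic-fibre blanket = L/(kA) = 0.05/(0.0933×22.8) = 0.0235 K/W
R_concrete block = L/(kA) = 0.023/(0.783×22.8) = 0.001288 K/W
R_outer film = 1/(h_o·A) = 1/(7.53×22.8) = 0.005825 K/W
R_total = 0.03062 K/W
Q = ΔT / R_total = 110 / 0.03062

Q ≈ 3590 W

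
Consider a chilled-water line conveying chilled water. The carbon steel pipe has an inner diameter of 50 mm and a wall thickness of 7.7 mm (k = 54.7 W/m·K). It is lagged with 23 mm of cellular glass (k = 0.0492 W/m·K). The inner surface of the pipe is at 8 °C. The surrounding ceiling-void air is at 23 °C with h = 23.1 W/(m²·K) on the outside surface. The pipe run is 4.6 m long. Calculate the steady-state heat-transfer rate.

Q ≈ 37.4 W

Radial resistances (cylindrical: R_cond = ln(r_o/r_i)/(2πkL), R_conv = 1/(h·2πrL)):
R_carbon steel pipe wall = ln(32.7/25)/(2π×54.7×4.6) = 1.698×10^-4 K/W
R_cellular glass = ln(55.7/32.7)/(2π×0.0492×4.6) = 0.3745 K/W
R_outer film = 1/(h_o·2πr_oL) = 1/(23.1×2π×0.0557×4.6) = 0.02689 K/W
R_total = 0.4016 K/W
Q = ΔT/R_total = 15/0.4016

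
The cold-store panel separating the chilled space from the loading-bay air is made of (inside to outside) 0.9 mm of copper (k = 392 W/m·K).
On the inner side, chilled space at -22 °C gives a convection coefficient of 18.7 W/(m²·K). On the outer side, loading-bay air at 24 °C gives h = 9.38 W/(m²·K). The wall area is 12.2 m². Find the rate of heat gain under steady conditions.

Q ≈ 3510 W

Series thermal resistances:
R_inner film = 1/(h_i·A) = 1/(18.7×12.2) = 0.004383 K/W
R_copper = L/(kA) = 0.0009/(392×12.2) = 1.882×10^-7 K/W
R_outer film = 1/(h_o·A) = 1/(9.38×12.2) = 0.008739 K/W
R_total = 0.01312 K/W
Q = ΔT / R_total = 46 / 0.01312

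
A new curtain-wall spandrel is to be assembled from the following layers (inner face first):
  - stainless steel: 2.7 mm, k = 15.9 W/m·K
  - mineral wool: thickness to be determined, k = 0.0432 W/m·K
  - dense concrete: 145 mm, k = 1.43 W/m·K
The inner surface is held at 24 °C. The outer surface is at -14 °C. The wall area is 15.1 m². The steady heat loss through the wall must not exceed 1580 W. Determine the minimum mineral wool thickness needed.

Treating each layer as a thermal resistance in series:
R_stainless steel = L/(kA) = 0.0027/(15.9×15.1) = 1.125×10^-5 K/W
R_dense concrete = L/(kA) = 0.145/(1.43×15.1) = 0.006715 K/W
Sum of the known resistances R_other = 0.006726 K/W
Required total resistance R_tot = ΔT/Q_allow = 38/1580 = 0.02405 K/W
R_mineral wool = R_tot − R_other = 0.01732 K/W
L = R·k·A = 0.01732×0.0432×15.1

L ≈ 11.3 mm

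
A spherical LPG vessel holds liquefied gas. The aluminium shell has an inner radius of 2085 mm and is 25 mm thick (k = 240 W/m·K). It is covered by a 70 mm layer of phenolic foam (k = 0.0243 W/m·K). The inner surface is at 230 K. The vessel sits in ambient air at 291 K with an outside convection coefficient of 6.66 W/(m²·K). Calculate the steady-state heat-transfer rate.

Q ≈ 1170 W

Spherical conduction: R = (1/r_in − 1/r_out)/(4πk) per layer; series-sum.
R_aluminium shell = (1/2.085 − 1/2.11)/(4π×240) = 1.884×10^-6 K/W
R_phenolic foam = (1/2.11 − 1/2.18)/(4π×0.0243) = 0.04984 K/W
R_outer film = 1/(h·4πr_o²) = 1/(6.66×4π×2.18²) = 0.002514 K/W
R_total = 0.05235 K/W
Q = ΔT/R_total = 61/0.05235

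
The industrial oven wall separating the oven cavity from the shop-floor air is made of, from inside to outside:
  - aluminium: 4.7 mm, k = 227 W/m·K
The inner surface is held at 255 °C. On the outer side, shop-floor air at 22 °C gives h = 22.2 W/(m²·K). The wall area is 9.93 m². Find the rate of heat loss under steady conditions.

Q ≈ 51300 W

Treating each layer as a thermal resistance in series:
R_aluminium = L/(kA) = 0.0047/(227×9.93) = 2.085×10^-6 K/W
R_outer film = 1/(h_o·A) = 1/(22.2×9.93) = 0.004536 K/W
R_total = 0.004538 K/W
Q = ΔT / R_total = 233 / 0.004538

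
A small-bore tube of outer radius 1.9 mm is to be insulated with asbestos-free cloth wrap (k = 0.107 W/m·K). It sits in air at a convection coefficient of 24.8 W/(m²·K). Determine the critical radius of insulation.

For a cylinder r_cr = k/h = 0.107/24.8
r_cr = 4.31 mm; since the bare radius (1.9 mm) is below r_cr, adding a thin layer of insulation will *increase* heat loss.

r_cr ≈ 4.31 mm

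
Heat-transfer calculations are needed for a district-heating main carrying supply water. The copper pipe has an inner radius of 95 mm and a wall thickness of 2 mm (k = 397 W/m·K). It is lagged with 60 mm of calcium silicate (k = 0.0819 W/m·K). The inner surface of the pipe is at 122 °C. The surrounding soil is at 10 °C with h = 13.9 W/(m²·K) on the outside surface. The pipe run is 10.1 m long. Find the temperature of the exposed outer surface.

For a radial system each layer contributes R = ln(r_out/r_in)/(2πkL); films add R = 1/(hA).
R_copper pipe wall = ln(97/95)/(2π×397×10.1) = 8.27×10^-7 K/W
R_calcium silicate = ln(157/97)/(2π×0.0819×10.1) = 0.09265 K/W
R_outer film = 1/(h_o·2πr_oL) = 1/(13.9×2π×0.157×10.1) = 0.007221 K/W
R_total = 0.09987 K/W
Q = ΔT/R_total = 112/0.09987
Q = 1120 W
T_interface = T_inner − Q·ΣR(inner→interface) = 122 − 1120×0.09265

T ≈ 18.1 °C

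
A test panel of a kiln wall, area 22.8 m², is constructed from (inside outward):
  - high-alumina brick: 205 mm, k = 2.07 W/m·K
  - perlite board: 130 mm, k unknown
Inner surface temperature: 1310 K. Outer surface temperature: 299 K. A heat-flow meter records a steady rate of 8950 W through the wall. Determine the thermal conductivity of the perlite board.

Series thermal resistances:
R_high-alumina brick = L/(kA) = 0.205/(2.07×22.8) = 0.004344 K/W
Sum of known resistances R_other = 0.004344 K/W
Total R = ΔT/Q = 1011/8950 = 0.113 K/W
R_perlite board = R_total − R_other = 0.1086 K/W
k = L/(R·A) = 0.13/(0.1086×22.8)

k ≈ 0.0525 W/(m·K)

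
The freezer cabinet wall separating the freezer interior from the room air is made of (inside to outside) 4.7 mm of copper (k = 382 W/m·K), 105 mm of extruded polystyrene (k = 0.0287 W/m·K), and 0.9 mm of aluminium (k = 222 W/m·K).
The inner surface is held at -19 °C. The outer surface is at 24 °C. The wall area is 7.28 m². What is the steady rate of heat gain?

Q ≈ 85.6 W

Model the wall as resistances in series:
R_copper = L/(kA) = 0.0047/(382×7.28) = 1.69×10^-6 K/W
R_extruded polystyrene = L/(kA) = 0.105/(0.0287×7.28) = 0.5025 K/W
R_aluminium = L/(kA) = 0.0009/(222×7.28) = 5.569×10^-7 K/W
R_total = 0.5025 K/W
Q = ΔT / R_total = 43 / 0.5025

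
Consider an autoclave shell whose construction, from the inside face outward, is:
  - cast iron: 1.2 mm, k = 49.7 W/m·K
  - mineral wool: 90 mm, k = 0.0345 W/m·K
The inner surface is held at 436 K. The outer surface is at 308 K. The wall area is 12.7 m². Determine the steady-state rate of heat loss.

Using the resistance-network approach (series):
R_cast iron = L/(kA) = 0.0012/(49.7×12.7) = 1.901×10^-6 K/W
R_mineral wool = L/(kA) = 0.09/(0.0345×12.7) = 0.2054 K/W
R_total = 0.2054 K/W
Q = ΔT / R_total = 128 / 0.2054

Q ≈ 623 W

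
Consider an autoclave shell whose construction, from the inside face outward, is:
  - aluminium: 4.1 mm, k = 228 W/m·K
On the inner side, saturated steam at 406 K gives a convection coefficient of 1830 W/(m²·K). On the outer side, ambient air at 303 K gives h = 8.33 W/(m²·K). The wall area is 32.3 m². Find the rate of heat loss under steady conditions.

Series thermal resistances:
R_inner film = 1/(h_i·A) = 1/(1830×32.3) = 1.692×10^-5 K/W
R_aluminium = L/(kA) = 0.0041/(228×32.3) = 5.567×10^-7 K/W
R_outer film = 1/(h_o·A) = 1/(8.33×32.3) = 0.003717 K/W
R_total = 0.003734 K/W
Q = ΔT / R_total = 103 / 0.003734

Q ≈ 27600 W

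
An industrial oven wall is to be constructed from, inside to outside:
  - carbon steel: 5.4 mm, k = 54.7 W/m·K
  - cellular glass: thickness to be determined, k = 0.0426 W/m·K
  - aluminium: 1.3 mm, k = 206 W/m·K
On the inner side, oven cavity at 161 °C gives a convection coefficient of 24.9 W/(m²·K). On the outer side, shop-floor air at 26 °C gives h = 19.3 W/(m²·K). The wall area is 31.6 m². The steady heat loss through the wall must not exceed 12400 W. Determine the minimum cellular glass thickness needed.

Using the resistance-network approach (series):
R_inner film = 1/(h_i·A) = 1/(24.9×31.6) = 0.001271 K/W
R_carbon steel = L/(kA) = 0.0054/(54.7×31.6) = 3.124×10^-6 K/W
R_aluminium = L/(kA) = 0.0013/(206×31.6) = 1.997×10^-7 K/W
R_outer film = 1/(h_o·A) = 1/(19.3×31.6) = 0.00164 K/W
Sum of the known resistances R_other = 0.002914 K/W
Required total resistance R_tot = ΔT/Q_allow = 135/12400 = 0.01089 K/W
R_cellular glass = R_tot − R_other = 0.007973 K/W
L = R·k·A = 0.007973×0.0426×31.6

L ≈ 10.7 mm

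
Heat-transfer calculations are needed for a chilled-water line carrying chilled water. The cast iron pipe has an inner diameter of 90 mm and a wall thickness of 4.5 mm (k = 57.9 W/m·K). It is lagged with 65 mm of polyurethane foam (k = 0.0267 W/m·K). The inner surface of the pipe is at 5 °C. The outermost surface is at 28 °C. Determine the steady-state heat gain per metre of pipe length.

Treating each annulus and film as a series resistance:
R_cast iron pipe wall = ln(49.5/45)/(2π×57.9×1) = 2.62×10^-4 K/W
R_polyurethane foam = ln(114.5/49.5)/(2π×0.0267×1) = 4.999 K/W
R_total = 4.999 K/W
Q = ΔT/R_total = 23/4.999

q′ ≈ 4.6 W/m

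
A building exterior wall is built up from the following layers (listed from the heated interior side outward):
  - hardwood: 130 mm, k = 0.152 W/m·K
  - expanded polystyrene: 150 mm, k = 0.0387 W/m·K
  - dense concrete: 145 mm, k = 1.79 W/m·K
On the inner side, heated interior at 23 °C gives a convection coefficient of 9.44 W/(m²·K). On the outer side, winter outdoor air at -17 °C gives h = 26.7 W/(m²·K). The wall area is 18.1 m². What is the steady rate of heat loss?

Treating each layer as a thermal resistance in series:
R_inner film = 1/(h_i·A) = 1/(9.44×18.1) = 0.005853 K/W
R_hardwood = L/(kA) = 0.13/(0.152×18.1) = 0.04725 K/W
R_expanded polystyrene = L/(kA) = 0.15/(0.0387×18.1) = 0.2141 K/W
R_dense concrete = L/(kA) = 0.145/(1.79×18.1) = 0.004475 K/W
R_outer film = 1/(h_o·A) = 1/(26.7×18.1) = 0.002069 K/W
R_total = 0.2738 K/W
Q = ΔT / R_total = 40 / 0.2738

Q ≈ 146 W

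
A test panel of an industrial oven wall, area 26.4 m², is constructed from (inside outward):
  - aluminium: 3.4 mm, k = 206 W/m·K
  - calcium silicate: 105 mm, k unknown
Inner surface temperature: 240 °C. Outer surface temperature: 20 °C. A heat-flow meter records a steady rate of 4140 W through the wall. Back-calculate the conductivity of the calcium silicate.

Treating each layer as a thermal resistance in series:
R_aluminium = L/(kA) = 0.0034/(206×26.4) = 6.252×10^-7 K/W
Sum of known resistances R_other = 6.252×10^-7 K/W
Total R = ΔT/Q = 220/4140 = 0.05314 K/W
R_calcium silicate = R_total − R_other = 0.05314 K/W
k = L/(R·A) = 0.105/(0.05314×26.4)

k ≈ 0.0748 W/(m·K)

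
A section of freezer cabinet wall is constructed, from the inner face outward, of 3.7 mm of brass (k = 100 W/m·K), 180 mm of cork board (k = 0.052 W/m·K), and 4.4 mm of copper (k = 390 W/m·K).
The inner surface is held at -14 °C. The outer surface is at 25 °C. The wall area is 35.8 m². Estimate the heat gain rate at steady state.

Q ≈ 403 W

Series thermal resistances:
R_brass = L/(kA) = 0.0037/(100×35.8) = 1.034×10^-6 K/W
R_cork board = L/(kA) = 0.18/(0.052×35.8) = 0.09669 K/W
R_copper = L/(kA) = 0.0044/(390×35.8) = 3.151×10^-7 K/W
R_total = 0.09669 K/W
Q = ΔT / R_total = 39 / 0.09669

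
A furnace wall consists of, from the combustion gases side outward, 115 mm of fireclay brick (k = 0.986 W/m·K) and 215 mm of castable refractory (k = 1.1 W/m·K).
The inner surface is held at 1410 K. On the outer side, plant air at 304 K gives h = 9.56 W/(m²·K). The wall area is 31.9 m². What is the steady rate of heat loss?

Using the resistance-network approach (series):
R_fireclay brick = L/(kA) = 0.115/(0.986×31.9) = 0.003656 K/W
R_castable refractory = L/(kA) = 0.215/(1.1×31.9) = 0.006127 K/W
R_outer film = 1/(h_o·A) = 1/(9.56×31.9) = 0.003279 K/W
R_total = 0.01306 K/W
Q = ΔT / R_total = 1106 / 0.01306

Q ≈ 84700 W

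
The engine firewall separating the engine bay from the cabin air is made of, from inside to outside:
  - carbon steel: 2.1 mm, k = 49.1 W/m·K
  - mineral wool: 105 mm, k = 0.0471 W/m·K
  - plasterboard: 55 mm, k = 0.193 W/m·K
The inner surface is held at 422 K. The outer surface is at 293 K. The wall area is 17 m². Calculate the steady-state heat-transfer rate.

Treating each layer as a thermal resistance in series:
R_carbon steel = L/(kA) = 0.0021/(49.1×17) = 2.516×10^-6 K/W
R_mineral wool = L/(kA) = 0.105/(0.0471×17) = 0.1311 K/W
R_plasterboard = L/(kA) = 0.055/(0.193×17) = 0.01676 K/W
R_total = 0.1479 K/W
Q = ΔT / R_total = 129 / 0.1479

Q ≈ 872 W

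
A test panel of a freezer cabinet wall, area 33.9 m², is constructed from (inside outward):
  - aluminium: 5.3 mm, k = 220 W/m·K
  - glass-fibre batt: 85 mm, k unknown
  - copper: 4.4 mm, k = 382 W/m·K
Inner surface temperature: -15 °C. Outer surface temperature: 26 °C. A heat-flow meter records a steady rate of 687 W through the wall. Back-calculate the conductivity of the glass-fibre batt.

k ≈ 0.042 W/(m·K)

Treating each layer as a thermal resistance in series:
R_aluminium = L/(kA) = 0.0053/(220×33.9) = 7.106×10^-7 K/W
R_copper = L/(kA) = 0.0044/(382×33.9) = 3.398×10^-7 K/W
Sum of known resistances R_other = 1.05×10^-6 K/W
Total R = ΔT/Q = 41/687 = 0.05968 K/W
R_glass-fibre batt = R_total − R_other = 0.05968 K/W
k = L/(R·A) = 0.085/(0.05968×33.9)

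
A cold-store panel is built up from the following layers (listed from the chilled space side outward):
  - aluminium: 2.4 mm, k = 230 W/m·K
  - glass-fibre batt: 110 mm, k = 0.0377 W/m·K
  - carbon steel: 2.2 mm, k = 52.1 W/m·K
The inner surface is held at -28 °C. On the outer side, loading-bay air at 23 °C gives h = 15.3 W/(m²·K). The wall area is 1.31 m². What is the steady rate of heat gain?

Using the resistance-network approach (series):
R_aluminium = L/(kA) = 0.0024/(230×1.31) = 7.965×10^-6 K/W
R_glass-fibre batt = L/(kA) = 0.11/(0.0377×1.31) = 2.227 K/W
R_carbon steel = L/(kA) = 0.0022/(52.1×1.31) = 3.223×10^-5 K/W
R_outer film = 1/(h_o·A) = 1/(15.3×1.31) = 0.04989 K/W
R_total = 2.277 K/W
Q = ΔT / R_total = 51 / 2.277

Q ≈ 22.4 W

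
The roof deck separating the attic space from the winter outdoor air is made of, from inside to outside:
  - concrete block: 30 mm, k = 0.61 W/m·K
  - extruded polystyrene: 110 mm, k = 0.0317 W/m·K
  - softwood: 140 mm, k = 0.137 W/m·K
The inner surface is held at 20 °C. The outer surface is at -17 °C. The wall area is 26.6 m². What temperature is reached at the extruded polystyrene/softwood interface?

T ≈ -8.67 °C

Thermal resistances in series:
R_concrete block = L/(kA) = 0.03/(0.61×26.6) = 0.001849 K/W
R_extruded polystyrene = L/(kA) = 0.11/(0.0317×26.6) = 0.1305 K/W
R_softwood = L/(kA) = 0.14/(0.137×26.6) = 0.03842 K/W
R_total = 0.1707 K/W;  Q = ΔT/R_total = 37/0.1707 = 216.7 W
T_interface = T_inner − Q·ΣR(inner→interface) = 20 − 217×0.1323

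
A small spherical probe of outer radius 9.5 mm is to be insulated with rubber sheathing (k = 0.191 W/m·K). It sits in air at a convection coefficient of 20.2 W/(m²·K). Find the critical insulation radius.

r_cr ≈ 18.9 mm

For a sphere r_cr = 2k/h = 2×0.191/20.2
r_cr = 18.9 mm; since the bare radius (9.5 mm) is below r_cr, adding a thin layer of insulation will *increase* heat loss.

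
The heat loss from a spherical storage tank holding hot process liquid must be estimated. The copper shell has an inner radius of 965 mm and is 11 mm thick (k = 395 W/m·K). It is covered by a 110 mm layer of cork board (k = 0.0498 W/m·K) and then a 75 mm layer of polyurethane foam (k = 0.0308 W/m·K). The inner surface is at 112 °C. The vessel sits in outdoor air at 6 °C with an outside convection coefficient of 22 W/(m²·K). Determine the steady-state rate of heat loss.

Each spherical layer contributes R = (1/r_i − 1/r_o)/(4πk):
R_copper shell = (1/0.965 − 1/0.976)/(4π×395) = 2.353×10^-6 K/W
R_cork board = (1/0.976 − 1/1.086)/(4π×0.0498) = 0.1658 K/W
R_polyurethane foam = (1/1.086 − 1/1.161)/(4π×0.0308) = 0.1537 K/W
R_outer film = 1/(h·4πr_o²) = 1/(22×4π×1.161²) = 0.002684 K/W
R_total = 0.3222 K/W
Q = ΔT/R_total = 106/0.3222

Q ≈ 329 W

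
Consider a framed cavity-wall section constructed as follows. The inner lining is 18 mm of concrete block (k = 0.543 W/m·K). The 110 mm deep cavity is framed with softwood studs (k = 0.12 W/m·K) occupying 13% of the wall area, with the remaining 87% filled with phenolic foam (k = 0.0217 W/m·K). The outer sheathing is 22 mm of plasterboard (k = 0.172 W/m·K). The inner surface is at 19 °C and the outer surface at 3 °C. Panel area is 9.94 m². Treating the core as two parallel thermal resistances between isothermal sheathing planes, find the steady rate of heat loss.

Q ≈ 47.5 W

Sheathing layers in series; stud and cavity paths in parallel between them.
R_inner = 0.018/(0.543×9.94) = 0.003335 K/W
R_stud  = 0.11/(0.12×0.13×9.94) = 0.7094 K/W
R_cav   = 0.11/(0.0217×0.87×9.94) = 0.5862 K/W
1/R_core = 1/R_stud + 1/R_cav → R_core = 0.321 K/W
R_outer = 0.022/(0.172×9.94) = 0.01287 K/W
R_total = 0.3372 K/W
Q = ΔT/R_total = 16/0.3372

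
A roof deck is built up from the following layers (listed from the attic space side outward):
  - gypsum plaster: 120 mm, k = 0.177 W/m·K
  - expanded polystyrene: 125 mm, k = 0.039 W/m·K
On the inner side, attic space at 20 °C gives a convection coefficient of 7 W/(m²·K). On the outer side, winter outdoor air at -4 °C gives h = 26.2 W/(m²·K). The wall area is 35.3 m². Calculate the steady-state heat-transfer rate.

Q ≈ 208 W

Treating each layer as a thermal resistance in series:
R_inner film = 1/(h_i·A) = 1/(7×35.3) = 0.004047 K/W
R_gypsum plaster = L/(kA) = 0.12/(0.177×35.3) = 0.01921 K/W
R_expanded polystyrene = L/(kA) = 0.125/(0.039×35.3) = 0.0908 K/W
R_outer film = 1/(h_o·A) = 1/(26.2×35.3) = 0.001081 K/W
R_total = 0.1151 K/W
Q = ΔT / R_total = 24 / 0.1151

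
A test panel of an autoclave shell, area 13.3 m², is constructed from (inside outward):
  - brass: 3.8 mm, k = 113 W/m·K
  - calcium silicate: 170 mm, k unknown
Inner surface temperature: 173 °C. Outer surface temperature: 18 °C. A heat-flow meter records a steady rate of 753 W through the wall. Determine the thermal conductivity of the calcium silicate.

Model the wall as resistances in series:
R_brass = L/(kA) = 0.0038/(113×13.3) = 2.528×10^-6 K/W
Sum of known resistances R_other = 2.528×10^-6 K/W
Total R = ΔT/Q = 155/753 = 0.2058 K/W
R_calcium silicate = R_total − R_other = 0.2058 K/W
k = L/(R·A) = 0.17/(0.2058×13.3)

k ≈ 0.0621 W/(m·K)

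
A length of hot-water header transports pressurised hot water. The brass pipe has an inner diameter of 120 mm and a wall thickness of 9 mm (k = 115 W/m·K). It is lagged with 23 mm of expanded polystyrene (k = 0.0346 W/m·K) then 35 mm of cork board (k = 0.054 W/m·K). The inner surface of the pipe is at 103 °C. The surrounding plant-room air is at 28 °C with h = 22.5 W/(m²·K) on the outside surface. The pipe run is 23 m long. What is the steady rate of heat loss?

Per-layer cylindrical resistances, series-summed:
R_brass pipe wall = ln(69/60)/(2π×115×23) = 8.41×10^-6 K/W
R_expanded polystyrene = ln(92/69)/(2π×0.0346×23) = 0.05753 K/W
R_cork board = ln(127/92)/(2π×0.054×23) = 0.04131 K/W
R_outer film = 1/(h_o·2πr_oL) = 1/(22.5×2π×0.127×23) = 0.002422 K/W
R_total = 0.1013 K/W
Q = ΔT/R_total = 75/0.1013

Q ≈ 741 W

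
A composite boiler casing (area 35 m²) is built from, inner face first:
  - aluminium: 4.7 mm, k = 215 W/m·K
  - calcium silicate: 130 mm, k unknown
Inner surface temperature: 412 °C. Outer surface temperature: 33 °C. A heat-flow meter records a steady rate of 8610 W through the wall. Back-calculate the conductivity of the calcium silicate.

k ≈ 0.0844 W/(m·K)

Model the wall as resistances in series:
R_aluminium = L/(kA) = 0.0047/(215×35) = 6.246×10^-7 K/W
Sum of known resistances R_other = 6.246×10^-7 K/W
Total R = ΔT/Q = 379/8610 = 0.04402 K/W
R_calcium silicate = R_total − R_other = 0.04402 K/W
k = L/(R·A) = 0.13/(0.04402×35)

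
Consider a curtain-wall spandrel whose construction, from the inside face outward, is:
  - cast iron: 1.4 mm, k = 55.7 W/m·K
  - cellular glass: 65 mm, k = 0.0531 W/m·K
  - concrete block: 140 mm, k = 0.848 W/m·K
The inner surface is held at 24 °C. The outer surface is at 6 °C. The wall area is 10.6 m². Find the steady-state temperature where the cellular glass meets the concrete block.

T ≈ 8.14 °C

Model the wall as resistances in series:
R_cast iron = L/(kA) = 0.0014/(55.7×10.6) = 2.371×10^-6 K/W
R_cellular glass = L/(kA) = 0.065/(0.0531×10.6) = 0.1155 K/W
R_concrete block = L/(kA) = 0.14/(0.848×10.6) = 0.01557 K/W
R_total = 0.1311 K/W;  Q = ΔT/R_total = 18/0.1311 = 137.3 W
T_interface = T_inner − Q·ΣR(inner→interface) = 24 − 137×0.1155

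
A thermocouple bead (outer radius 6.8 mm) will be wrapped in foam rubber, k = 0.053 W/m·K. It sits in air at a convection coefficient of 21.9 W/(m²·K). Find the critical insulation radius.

For a sphere r_cr = 2k/h = 2×0.053/21.9
r_cr = 4.84 mm; since the bare radius (6.8 mm) is above r_cr, any added insulation will reduce heat loss.

r_cr ≈ 4.84 mm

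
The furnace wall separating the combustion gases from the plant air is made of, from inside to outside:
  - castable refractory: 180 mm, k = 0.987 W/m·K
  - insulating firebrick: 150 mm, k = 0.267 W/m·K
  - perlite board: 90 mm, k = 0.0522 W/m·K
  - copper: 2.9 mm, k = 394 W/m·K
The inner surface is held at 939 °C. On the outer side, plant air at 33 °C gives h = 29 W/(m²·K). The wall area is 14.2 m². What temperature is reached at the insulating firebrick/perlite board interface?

T ≈ 670 °C

Treating each layer as a thermal resistance in series:
R_castable refractory = L/(kA) = 0.18/(0.987×14.2) = 0.01284 K/W
R_insulating firebrick = L/(kA) = 0.15/(0.267×14.2) = 0.03956 K/W
R_perlite board = L/(kA) = 0.09/(0.0522×14.2) = 0.1214 K/W
R_copper = L/(kA) = 0.0029/(394×14.2) = 5.183×10^-7 K/W
R_outer film = 1/(h_o·A) = 1/(29×14.2) = 0.002428 K/W
R_total = 0.1763 K/W;  Q = ΔT/R_total = 906/0.1763 = 5140 W
T_interface = T_inner − Q·ΣR(inner→interface) = 939 − 5140×0.05241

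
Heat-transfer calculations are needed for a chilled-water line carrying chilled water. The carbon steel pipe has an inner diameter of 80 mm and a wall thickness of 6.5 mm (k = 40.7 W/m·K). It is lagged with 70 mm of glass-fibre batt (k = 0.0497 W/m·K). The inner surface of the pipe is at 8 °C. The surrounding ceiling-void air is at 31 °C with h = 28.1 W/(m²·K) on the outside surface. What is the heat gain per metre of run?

q′ ≈ 7.69 W/m

Radial resistances (cylindrical: R_cond = ln(r_o/r_i)/(2πkL), R_conv = 1/(h·2πrL)):
R_carbon steel pipe wall = ln(46.5/40)/(2π×40.7×1) = 5.888×10^-4 K/W
R_glass-fibre batt = ln(116.5/46.5)/(2π×0.0497×1) = 2.941 K/W
R_outer film = 1/(h_o·2πr_oL) = 1/(28.1×2π×0.1165×1) = 0.04862 K/W
R_total = 2.99 K/W
Q = ΔT/R_total = 23/2.99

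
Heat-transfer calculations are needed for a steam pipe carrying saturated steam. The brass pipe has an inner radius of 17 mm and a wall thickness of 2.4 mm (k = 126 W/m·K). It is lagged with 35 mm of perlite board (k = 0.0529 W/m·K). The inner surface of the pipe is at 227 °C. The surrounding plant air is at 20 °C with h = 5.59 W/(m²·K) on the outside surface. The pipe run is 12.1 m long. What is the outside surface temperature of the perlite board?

For a radial system each layer contributes R = ln(r_out/r_in)/(2πkL); films add R = 1/(hA).
R_brass pipe wall = ln(19.4/17)/(2π×126×12.1) = 1.379×10^-5 K/W
R_perlite board = ln(54.4/19.4)/(2π×0.0529×12.1) = 0.2564 K/W
R_outer film = 1/(h_o·2πr_oL) = 1/(5.59×2π×0.0544×12.1) = 0.04325 K/W
R_total = 0.2996 K/W
Q = ΔT/R_total = 207/0.2996
Q = 691 W
T_interface = T_inner − Q·ΣR(inner→interface) = 227 − 691×0.2564

T ≈ 49.9 °C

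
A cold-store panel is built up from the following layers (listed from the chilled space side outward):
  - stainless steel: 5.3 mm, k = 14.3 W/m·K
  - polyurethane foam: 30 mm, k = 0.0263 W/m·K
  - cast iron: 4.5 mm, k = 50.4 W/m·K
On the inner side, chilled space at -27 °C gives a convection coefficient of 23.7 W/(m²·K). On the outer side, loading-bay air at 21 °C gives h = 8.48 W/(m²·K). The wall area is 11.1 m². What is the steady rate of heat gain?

Thermal resistances in series:
R_inner film = 1/(h_i·A) = 1/(23.7×11.1) = 0.003801 K/W
R_stainless steel = L/(kA) = 0.0053/(14.3×11.1) = 3.339×10^-5 K/W
R_polyurethane foam = L/(kA) = 0.03/(0.0263×11.1) = 0.1028 K/W
R_cast iron = L/(kA) = 0.0045/(50.4×11.1) = 8.044×10^-6 K/W
R_outer film = 1/(h_o·A) = 1/(8.48×11.1) = 0.01062 K/W
R_total = 0.1172 K/W
Q = ΔT / R_total = 48 / 0.1172

Q ≈ 409 W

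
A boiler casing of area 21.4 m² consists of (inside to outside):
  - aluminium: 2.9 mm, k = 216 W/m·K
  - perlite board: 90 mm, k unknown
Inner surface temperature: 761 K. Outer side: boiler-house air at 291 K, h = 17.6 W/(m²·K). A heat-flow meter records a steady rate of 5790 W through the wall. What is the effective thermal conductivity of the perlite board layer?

Series thermal resistances:
R_aluminium = L/(kA) = 0.0029/(216×21.4) = 6.274×10^-7 K/W
R_outer film = 1/(h_o·A) = 1/(17.6×21.4) = 0.002655 K/W
Sum of known resistances R_other = 0.002656 K/W
Total R = ΔT/Q = 470/5790 = 0.08117 K/W
R_perlite board = R_total − R_other = 0.07852 K/W
k = L/(R·A) = 0.09/(0.07852×21.4)

k ≈ 0.0536 W/(m·K)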